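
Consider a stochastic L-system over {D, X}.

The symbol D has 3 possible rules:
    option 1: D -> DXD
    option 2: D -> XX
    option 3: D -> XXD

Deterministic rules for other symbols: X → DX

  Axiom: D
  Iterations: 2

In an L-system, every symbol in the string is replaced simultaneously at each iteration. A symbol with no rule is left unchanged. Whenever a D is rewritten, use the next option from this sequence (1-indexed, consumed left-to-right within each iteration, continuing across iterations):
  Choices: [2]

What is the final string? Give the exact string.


Answer: DXDX

Derivation:
Step 0: D
Step 1: XX  (used choices [2])
Step 2: DXDX  (used choices [])


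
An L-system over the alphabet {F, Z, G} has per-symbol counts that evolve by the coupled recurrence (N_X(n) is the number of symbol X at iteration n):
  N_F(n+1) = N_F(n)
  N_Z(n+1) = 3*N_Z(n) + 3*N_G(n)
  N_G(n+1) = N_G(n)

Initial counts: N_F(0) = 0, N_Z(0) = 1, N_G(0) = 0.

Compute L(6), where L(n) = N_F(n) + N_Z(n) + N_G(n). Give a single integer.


Answer: 729

Derivation:
Step 0: N_F=0, N_Z=1, N_G=0, L=1
Step 1: N_F=0, N_Z=3, N_G=0, L=3
Step 2: N_F=0, N_Z=9, N_G=0, L=9
Step 3: N_F=0, N_Z=27, N_G=0, L=27
Step 4: N_F=0, N_Z=81, N_G=0, L=81
Step 5: N_F=0, N_Z=243, N_G=0, L=243
Step 6: N_F=0, N_Z=729, N_G=0, L=729


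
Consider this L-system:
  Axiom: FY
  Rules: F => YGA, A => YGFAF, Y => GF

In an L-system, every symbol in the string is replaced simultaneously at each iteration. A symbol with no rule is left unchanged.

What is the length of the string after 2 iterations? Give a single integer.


Answer: 12

Derivation:
Step 0: length = 2
Step 1: length = 5
Step 2: length = 12


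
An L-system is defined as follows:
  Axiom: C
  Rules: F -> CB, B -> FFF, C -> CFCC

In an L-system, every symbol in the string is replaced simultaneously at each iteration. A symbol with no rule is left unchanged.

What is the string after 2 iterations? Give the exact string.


Step 0: C
Step 1: CFCC
Step 2: CFCCCBCFCCCFCC

Answer: CFCCCBCFCCCFCC


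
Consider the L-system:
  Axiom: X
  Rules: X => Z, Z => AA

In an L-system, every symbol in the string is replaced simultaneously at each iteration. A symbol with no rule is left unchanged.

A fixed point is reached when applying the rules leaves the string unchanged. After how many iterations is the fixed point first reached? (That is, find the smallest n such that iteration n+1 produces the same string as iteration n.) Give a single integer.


Answer: 2

Derivation:
Step 0: X
Step 1: Z
Step 2: AA
Step 3: AA  (unchanged — fixed point at step 2)


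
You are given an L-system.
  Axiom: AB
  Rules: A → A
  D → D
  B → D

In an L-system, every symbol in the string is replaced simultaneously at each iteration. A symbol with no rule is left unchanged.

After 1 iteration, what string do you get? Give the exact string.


Answer: AD

Derivation:
Step 0: AB
Step 1: AD


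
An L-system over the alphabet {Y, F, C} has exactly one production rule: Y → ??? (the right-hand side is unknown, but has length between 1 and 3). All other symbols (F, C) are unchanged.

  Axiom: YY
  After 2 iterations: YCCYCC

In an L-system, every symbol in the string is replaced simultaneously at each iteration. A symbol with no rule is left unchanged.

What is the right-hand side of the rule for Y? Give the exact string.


Trying Y → YC:
  Step 0: YY
  Step 1: YCYC
  Step 2: YCCYCC
Matches the given result.

Answer: YC


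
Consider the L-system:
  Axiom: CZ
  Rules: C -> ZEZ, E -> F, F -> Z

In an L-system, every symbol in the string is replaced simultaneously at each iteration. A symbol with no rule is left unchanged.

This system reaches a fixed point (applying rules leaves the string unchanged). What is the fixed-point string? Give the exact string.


Answer: ZZZZ

Derivation:
Step 0: CZ
Step 1: ZEZZ
Step 2: ZFZZ
Step 3: ZZZZ
Step 4: ZZZZ  (unchanged — fixed point at step 3)


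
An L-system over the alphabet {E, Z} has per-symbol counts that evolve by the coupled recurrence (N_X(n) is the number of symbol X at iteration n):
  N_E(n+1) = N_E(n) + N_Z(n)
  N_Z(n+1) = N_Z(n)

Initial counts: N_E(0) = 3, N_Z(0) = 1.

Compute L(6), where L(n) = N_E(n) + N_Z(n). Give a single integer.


Answer: 10

Derivation:
Step 0: N_E=3, N_Z=1, L=4
Step 1: N_E=4, N_Z=1, L=5
Step 2: N_E=5, N_Z=1, L=6
Step 3: N_E=6, N_Z=1, L=7
Step 4: N_E=7, N_Z=1, L=8
Step 5: N_E=8, N_Z=1, L=9
Step 6: N_E=9, N_Z=1, L=10


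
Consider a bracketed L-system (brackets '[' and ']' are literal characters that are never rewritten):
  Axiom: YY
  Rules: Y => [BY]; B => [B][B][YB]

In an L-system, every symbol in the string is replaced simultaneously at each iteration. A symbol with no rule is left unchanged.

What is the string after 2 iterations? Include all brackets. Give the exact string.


Answer: [[B][B][YB][BY]][[B][B][YB][BY]]

Derivation:
Step 0: YY
Step 1: [BY][BY]
Step 2: [[B][B][YB][BY]][[B][B][YB][BY]]


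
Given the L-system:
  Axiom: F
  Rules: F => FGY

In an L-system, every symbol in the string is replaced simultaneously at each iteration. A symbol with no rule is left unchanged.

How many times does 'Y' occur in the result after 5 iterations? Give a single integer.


Step 0: F  (0 'Y')
Step 1: FGY  (1 'Y')
Step 2: FGYGY  (2 'Y')
Step 3: FGYGYGY  (3 'Y')
Step 4: FGYGYGYGY  (4 'Y')
Step 5: FGYGYGYGYGY  (5 'Y')

Answer: 5


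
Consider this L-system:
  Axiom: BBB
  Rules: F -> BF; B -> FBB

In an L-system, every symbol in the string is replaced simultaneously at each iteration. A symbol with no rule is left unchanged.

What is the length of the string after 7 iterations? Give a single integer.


Answer: 2961

Derivation:
Step 0: length = 3
Step 1: length = 9
Step 2: length = 24
Step 3: length = 63
Step 4: length = 165
Step 5: length = 432
Step 6: length = 1131
Step 7: length = 2961


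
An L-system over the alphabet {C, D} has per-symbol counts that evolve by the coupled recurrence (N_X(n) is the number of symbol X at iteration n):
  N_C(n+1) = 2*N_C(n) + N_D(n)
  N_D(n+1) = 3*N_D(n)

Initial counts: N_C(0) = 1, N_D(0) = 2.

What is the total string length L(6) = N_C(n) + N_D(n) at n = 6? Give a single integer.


Step 0: N_C=1, N_D=2, L=3
Step 1: N_C=4, N_D=6, L=10
Step 2: N_C=14, N_D=18, L=32
Step 3: N_C=46, N_D=54, L=100
Step 4: N_C=146, N_D=162, L=308
Step 5: N_C=454, N_D=486, L=940
Step 6: N_C=1394, N_D=1458, L=2852

Answer: 2852


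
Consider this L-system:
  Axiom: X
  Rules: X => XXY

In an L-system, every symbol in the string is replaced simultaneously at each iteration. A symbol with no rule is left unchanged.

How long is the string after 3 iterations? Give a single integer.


Answer: 15

Derivation:
Step 0: length = 1
Step 1: length = 3
Step 2: length = 7
Step 3: length = 15


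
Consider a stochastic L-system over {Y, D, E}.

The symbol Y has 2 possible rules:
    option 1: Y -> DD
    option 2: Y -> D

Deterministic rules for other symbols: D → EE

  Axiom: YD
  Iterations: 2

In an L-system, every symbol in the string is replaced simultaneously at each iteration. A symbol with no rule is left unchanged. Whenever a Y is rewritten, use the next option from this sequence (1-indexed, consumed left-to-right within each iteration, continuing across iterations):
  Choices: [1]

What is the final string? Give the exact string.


Step 0: YD
Step 1: DDEE  (used choices [1])
Step 2: EEEEEE  (used choices [])

Answer: EEEEEE


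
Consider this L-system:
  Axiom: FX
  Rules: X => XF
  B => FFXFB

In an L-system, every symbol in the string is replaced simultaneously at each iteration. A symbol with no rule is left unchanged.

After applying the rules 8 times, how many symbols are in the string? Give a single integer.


Step 0: length = 2
Step 1: length = 3
Step 2: length = 4
Step 3: length = 5
Step 4: length = 6
Step 5: length = 7
Step 6: length = 8
Step 7: length = 9
Step 8: length = 10

Answer: 10


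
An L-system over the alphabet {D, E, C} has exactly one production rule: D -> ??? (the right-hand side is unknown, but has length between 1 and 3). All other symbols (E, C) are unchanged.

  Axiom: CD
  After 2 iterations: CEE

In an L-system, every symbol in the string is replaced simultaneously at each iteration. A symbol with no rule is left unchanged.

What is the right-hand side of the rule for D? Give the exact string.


Answer: EE

Derivation:
Trying D -> EE:
  Step 0: CD
  Step 1: CEE
  Step 2: CEE
Matches the given result.


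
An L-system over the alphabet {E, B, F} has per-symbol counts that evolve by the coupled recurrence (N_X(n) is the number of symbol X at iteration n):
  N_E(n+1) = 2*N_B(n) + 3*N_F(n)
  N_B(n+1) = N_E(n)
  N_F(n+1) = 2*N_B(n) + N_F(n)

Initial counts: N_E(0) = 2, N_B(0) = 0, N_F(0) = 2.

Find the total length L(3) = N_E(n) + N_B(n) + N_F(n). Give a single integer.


Step 0: N_E=2, N_B=0, N_F=2, L=4
Step 1: N_E=6, N_B=2, N_F=2, L=10
Step 2: N_E=10, N_B=6, N_F=6, L=22
Step 3: N_E=30, N_B=10, N_F=18, L=58

Answer: 58


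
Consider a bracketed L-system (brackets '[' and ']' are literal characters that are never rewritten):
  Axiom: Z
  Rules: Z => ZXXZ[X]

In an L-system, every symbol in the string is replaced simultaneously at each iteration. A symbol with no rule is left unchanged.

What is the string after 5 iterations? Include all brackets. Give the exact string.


Step 0: Z
Step 1: ZXXZ[X]
Step 2: ZXXZ[X]XXZXXZ[X][X]
Step 3: ZXXZ[X]XXZXXZ[X][X]XXZXXZ[X]XXZXXZ[X][X][X]
Step 4: ZXXZ[X]XXZXXZ[X][X]XXZXXZ[X]XXZXXZ[X][X][X]XXZXXZ[X]XXZXXZ[X][X]XXZXXZ[X]XXZXXZ[X][X][X][X]
Step 5: ZXXZ[X]XXZXXZ[X][X]XXZXXZ[X]XXZXXZ[X][X][X]XXZXXZ[X]XXZXXZ[X][X]XXZXXZ[X]XXZXXZ[X][X][X][X]XXZXXZ[X]XXZXXZ[X][X]XXZXXZ[X]XXZXXZ[X][X][X]XXZXXZ[X]XXZXXZ[X][X]XXZXXZ[X]XXZXXZ[X][X][X][X][X]

Answer: ZXXZ[X]XXZXXZ[X][X]XXZXXZ[X]XXZXXZ[X][X][X]XXZXXZ[X]XXZXXZ[X][X]XXZXXZ[X]XXZXXZ[X][X][X][X]XXZXXZ[X]XXZXXZ[X][X]XXZXXZ[X]XXZXXZ[X][X][X]XXZXXZ[X]XXZXXZ[X][X]XXZXXZ[X]XXZXXZ[X][X][X][X][X]


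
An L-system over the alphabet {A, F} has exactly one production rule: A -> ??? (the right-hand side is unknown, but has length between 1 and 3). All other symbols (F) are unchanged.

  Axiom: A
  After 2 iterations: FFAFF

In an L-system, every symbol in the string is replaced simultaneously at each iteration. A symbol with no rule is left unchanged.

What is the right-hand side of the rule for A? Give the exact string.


Trying A -> FAF:
  Step 0: A
  Step 1: FAF
  Step 2: FFAFF
Matches the given result.

Answer: FAF


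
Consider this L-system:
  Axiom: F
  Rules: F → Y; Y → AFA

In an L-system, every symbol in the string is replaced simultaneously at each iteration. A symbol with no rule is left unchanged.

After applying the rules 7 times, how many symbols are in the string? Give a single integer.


Step 0: length = 1
Step 1: length = 1
Step 2: length = 3
Step 3: length = 3
Step 4: length = 5
Step 5: length = 5
Step 6: length = 7
Step 7: length = 7

Answer: 7


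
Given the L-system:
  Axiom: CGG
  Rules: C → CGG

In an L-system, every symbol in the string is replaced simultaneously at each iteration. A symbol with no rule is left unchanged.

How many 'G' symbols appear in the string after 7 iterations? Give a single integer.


Step 0: CGG  (2 'G')
Step 1: CGGGG  (4 'G')
Step 2: CGGGGGG  (6 'G')
Step 3: CGGGGGGGG  (8 'G')
Step 4: CGGGGGGGGGG  (10 'G')
Step 5: CGGGGGGGGGGGG  (12 'G')
Step 6: CGGGGGGGGGGGGGG  (14 'G')
Step 7: CGGGGGGGGGGGGGGGG  (16 'G')

Answer: 16


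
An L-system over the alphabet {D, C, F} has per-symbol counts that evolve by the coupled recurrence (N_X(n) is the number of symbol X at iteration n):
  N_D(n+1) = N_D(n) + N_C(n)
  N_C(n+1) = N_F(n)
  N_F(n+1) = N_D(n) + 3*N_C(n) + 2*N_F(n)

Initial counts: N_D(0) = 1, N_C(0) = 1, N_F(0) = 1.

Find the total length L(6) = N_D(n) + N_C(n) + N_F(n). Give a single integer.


Step 0: N_D=1, N_C=1, N_F=1, L=3
Step 1: N_D=2, N_C=1, N_F=6, L=9
Step 2: N_D=3, N_C=6, N_F=17, L=26
Step 3: N_D=9, N_C=17, N_F=55, L=81
Step 4: N_D=26, N_C=55, N_F=170, L=251
Step 5: N_D=81, N_C=170, N_F=531, L=782
Step 6: N_D=251, N_C=531, N_F=1653, L=2435

Answer: 2435


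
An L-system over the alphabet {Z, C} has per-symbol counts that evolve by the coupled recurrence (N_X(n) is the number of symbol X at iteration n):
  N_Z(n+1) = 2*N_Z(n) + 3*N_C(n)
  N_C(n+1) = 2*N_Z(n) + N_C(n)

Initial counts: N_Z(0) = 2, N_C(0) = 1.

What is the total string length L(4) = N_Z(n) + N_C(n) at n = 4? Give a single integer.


Answer: 768

Derivation:
Step 0: N_Z=2, N_C=1, L=3
Step 1: N_Z=7, N_C=5, L=12
Step 2: N_Z=29, N_C=19, L=48
Step 3: N_Z=115, N_C=77, L=192
Step 4: N_Z=461, N_C=307, L=768


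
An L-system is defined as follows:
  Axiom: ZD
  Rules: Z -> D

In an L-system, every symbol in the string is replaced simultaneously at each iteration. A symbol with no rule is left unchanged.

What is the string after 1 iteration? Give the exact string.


Answer: DD

Derivation:
Step 0: ZD
Step 1: DD


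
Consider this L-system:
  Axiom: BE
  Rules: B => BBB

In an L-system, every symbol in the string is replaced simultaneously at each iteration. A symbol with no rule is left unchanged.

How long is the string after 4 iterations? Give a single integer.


Step 0: length = 2
Step 1: length = 4
Step 2: length = 10
Step 3: length = 28
Step 4: length = 82

Answer: 82


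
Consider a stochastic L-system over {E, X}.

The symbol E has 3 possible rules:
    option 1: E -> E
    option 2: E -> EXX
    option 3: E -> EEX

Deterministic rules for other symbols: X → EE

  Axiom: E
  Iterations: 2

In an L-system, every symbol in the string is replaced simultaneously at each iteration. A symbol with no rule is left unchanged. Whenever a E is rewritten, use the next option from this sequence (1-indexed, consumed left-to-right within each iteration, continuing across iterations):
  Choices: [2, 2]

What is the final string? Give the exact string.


Step 0: E
Step 1: EXX  (used choices [2])
Step 2: EXXEEEE  (used choices [2])

Answer: EXXEEEE


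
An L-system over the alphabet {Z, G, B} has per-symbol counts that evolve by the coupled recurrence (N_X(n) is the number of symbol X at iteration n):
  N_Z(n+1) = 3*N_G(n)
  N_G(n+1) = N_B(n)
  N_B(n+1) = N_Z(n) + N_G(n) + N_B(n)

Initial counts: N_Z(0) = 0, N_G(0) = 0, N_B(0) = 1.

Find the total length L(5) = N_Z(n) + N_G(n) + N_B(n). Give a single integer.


Step 0: N_Z=0, N_G=0, N_B=1, L=1
Step 1: N_Z=0, N_G=1, N_B=1, L=2
Step 2: N_Z=3, N_G=1, N_B=2, L=6
Step 3: N_Z=3, N_G=2, N_B=6, L=11
Step 4: N_Z=6, N_G=6, N_B=11, L=23
Step 5: N_Z=18, N_G=11, N_B=23, L=52

Answer: 52


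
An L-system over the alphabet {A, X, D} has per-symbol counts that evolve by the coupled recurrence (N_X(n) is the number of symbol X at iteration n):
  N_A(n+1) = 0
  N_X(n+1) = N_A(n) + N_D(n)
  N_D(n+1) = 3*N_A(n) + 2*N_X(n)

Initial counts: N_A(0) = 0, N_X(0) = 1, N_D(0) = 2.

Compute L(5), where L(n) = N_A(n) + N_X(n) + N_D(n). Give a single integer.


Step 0: N_A=0, N_X=1, N_D=2, L=3
Step 1: N_A=0, N_X=2, N_D=2, L=4
Step 2: N_A=0, N_X=2, N_D=4, L=6
Step 3: N_A=0, N_X=4, N_D=4, L=8
Step 4: N_A=0, N_X=4, N_D=8, L=12
Step 5: N_A=0, N_X=8, N_D=8, L=16

Answer: 16


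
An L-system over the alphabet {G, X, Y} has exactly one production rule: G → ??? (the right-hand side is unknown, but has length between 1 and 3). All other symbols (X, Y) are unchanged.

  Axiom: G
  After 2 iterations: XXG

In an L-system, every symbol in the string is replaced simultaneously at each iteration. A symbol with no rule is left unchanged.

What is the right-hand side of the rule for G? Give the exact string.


Answer: XG

Derivation:
Trying G → XG:
  Step 0: G
  Step 1: XG
  Step 2: XXG
Matches the given result.


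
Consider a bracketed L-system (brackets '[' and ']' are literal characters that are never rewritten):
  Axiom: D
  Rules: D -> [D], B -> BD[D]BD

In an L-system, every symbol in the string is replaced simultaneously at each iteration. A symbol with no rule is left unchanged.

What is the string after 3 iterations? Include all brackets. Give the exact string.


Answer: [[[D]]]

Derivation:
Step 0: D
Step 1: [D]
Step 2: [[D]]
Step 3: [[[D]]]


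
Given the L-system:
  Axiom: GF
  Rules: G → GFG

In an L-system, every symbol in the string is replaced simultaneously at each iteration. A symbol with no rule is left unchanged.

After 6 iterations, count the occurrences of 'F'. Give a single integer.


Step 0: GF  (1 'F')
Step 1: GFGF  (2 'F')
Step 2: GFGFGFGF  (4 'F')
Step 3: GFGFGFGFGFGFGFGF  (8 'F')
Step 4: GFGFGFGFGFGFGFGFGFGFGFGFGFGFGFGF  (16 'F')
Step 5: GFGFGFGFGFGFGFGFGFGFGFGFGFGFGFGFGFGFGFGFGFGFGFGFGFGFGFGFGFGFGFGF  (32 'F')
Step 6: GFGFGFGFGFGFGFGFGFGFGFGFGFGFGFGFGFGFGFGFGFGFGFGFGFGFGFGFGFGFGFGFGFGFGFGFGFGFGFGFGFGFGFGFGFGFGFGFGFGFGFGFGFGFGFGFGFGFGFGFGFGFGFGF  (64 'F')

Answer: 64


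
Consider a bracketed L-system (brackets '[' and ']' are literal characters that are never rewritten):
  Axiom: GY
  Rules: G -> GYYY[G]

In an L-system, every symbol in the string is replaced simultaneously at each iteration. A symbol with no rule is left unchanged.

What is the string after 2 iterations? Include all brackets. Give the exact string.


Answer: GYYY[G]YYY[GYYY[G]]Y

Derivation:
Step 0: GY
Step 1: GYYY[G]Y
Step 2: GYYY[G]YYY[GYYY[G]]Y


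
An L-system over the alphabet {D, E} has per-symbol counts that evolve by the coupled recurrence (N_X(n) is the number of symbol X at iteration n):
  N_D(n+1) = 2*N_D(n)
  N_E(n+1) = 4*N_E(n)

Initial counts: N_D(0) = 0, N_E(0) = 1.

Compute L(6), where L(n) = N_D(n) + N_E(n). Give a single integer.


Answer: 4096

Derivation:
Step 0: N_D=0, N_E=1, L=1
Step 1: N_D=0, N_E=4, L=4
Step 2: N_D=0, N_E=16, L=16
Step 3: N_D=0, N_E=64, L=64
Step 4: N_D=0, N_E=256, L=256
Step 5: N_D=0, N_E=1024, L=1024
Step 6: N_D=0, N_E=4096, L=4096


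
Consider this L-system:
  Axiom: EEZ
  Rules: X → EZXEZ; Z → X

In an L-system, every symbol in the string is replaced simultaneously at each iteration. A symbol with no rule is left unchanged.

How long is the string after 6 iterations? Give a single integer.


Step 0: length = 3
Step 1: length = 3
Step 2: length = 7
Step 3: length = 11
Step 4: length = 23
Step 5: length = 43
Step 6: length = 87

Answer: 87


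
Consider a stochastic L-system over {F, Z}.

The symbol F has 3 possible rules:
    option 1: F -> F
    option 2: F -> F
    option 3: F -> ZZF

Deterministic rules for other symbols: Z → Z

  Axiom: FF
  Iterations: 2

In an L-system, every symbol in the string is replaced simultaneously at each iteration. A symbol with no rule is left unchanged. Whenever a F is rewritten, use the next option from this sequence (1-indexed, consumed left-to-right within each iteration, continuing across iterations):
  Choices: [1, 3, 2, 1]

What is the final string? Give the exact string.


Step 0: FF
Step 1: FZZF  (used choices [1, 3])
Step 2: FZZF  (used choices [2, 1])

Answer: FZZF


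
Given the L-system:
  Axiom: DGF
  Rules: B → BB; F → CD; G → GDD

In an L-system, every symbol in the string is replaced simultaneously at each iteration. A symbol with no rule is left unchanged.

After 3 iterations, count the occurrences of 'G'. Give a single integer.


Step 0: DGF  (1 'G')
Step 1: DGDDCD  (1 'G')
Step 2: DGDDDDCD  (1 'G')
Step 3: DGDDDDDDCD  (1 'G')

Answer: 1


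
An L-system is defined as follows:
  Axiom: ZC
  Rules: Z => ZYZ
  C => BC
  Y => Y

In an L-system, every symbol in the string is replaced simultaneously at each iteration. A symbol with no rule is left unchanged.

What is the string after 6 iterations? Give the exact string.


Answer: ZYZYZYZYZYZYZYZYZYZYZYZYZYZYZYZYZYZYZYZYZYZYZYZYZYZYZYZYZYZYZYZYZYZYZYZYZYZYZYZYZYZYZYZYZYZYZYZYZYZYZYZYZYZYZYZYZYZYZYZYZYZYZYZBBBBBBC

Derivation:
Step 0: ZC
Step 1: ZYZBC
Step 2: ZYZYZYZBBC
Step 3: ZYZYZYZYZYZYZYZBBBC
Step 4: ZYZYZYZYZYZYZYZYZYZYZYZYZYZYZYZBBBBC
Step 5: ZYZYZYZYZYZYZYZYZYZYZYZYZYZYZYZYZYZYZYZYZYZYZYZYZYZYZYZYZYZYZYZBBBBBC
Step 6: ZYZYZYZYZYZYZYZYZYZYZYZYZYZYZYZYZYZYZYZYZYZYZYZYZYZYZYZYZYZYZYZYZYZYZYZYZYZYZYZYZYZYZYZYZYZYZYZYZYZYZYZYZYZYZYZYZYZYZYZYZYZYZYZBBBBBBC


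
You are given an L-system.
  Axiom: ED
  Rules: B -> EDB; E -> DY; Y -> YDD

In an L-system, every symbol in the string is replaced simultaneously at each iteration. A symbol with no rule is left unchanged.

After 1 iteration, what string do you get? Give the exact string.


Step 0: ED
Step 1: DYD

Answer: DYD


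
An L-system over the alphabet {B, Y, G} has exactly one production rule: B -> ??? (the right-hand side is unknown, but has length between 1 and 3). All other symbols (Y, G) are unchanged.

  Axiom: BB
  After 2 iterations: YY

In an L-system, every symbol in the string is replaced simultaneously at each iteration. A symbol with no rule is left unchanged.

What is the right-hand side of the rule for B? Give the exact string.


Trying B -> Y:
  Step 0: BB
  Step 1: YY
  Step 2: YY
Matches the given result.

Answer: Y


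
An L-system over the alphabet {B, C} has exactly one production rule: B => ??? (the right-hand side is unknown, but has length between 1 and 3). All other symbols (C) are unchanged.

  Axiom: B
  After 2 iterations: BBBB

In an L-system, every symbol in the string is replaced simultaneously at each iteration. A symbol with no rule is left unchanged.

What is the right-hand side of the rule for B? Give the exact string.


Answer: BB

Derivation:
Trying B => BB:
  Step 0: B
  Step 1: BB
  Step 2: BBBB
Matches the given result.


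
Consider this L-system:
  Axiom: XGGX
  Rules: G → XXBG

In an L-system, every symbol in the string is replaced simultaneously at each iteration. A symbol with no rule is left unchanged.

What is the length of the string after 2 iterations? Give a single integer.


Step 0: length = 4
Step 1: length = 10
Step 2: length = 16

Answer: 16


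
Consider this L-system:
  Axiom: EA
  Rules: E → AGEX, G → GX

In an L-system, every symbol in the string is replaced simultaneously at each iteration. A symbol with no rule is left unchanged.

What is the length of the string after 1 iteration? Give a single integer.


Answer: 5

Derivation:
Step 0: length = 2
Step 1: length = 5


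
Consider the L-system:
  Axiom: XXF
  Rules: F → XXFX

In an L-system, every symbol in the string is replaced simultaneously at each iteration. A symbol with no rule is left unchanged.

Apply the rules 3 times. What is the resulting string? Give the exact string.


Step 0: XXF
Step 1: XXXXFX
Step 2: XXXXXXFXX
Step 3: XXXXXXXXFXXX

Answer: XXXXXXXXFXXX


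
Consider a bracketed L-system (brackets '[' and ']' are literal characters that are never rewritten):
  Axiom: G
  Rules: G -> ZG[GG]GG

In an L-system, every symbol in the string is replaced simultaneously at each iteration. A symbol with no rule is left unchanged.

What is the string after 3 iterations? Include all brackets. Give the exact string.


Step 0: G
Step 1: ZG[GG]GG
Step 2: ZZG[GG]GG[ZG[GG]GGZG[GG]GG]ZG[GG]GGZG[GG]GG
Step 3: ZZZG[GG]GG[ZG[GG]GGZG[GG]GG]ZG[GG]GGZG[GG]GG[ZZG[GG]GG[ZG[GG]GGZG[GG]GG]ZG[GG]GGZG[GG]GGZZG[GG]GG[ZG[GG]GGZG[GG]GG]ZG[GG]GGZG[GG]GG]ZZG[GG]GG[ZG[GG]GGZG[GG]GG]ZG[GG]GGZG[GG]GGZZG[GG]GG[ZG[GG]GGZG[GG]GG]ZG[GG]GGZG[GG]GG

Answer: ZZZG[GG]GG[ZG[GG]GGZG[GG]GG]ZG[GG]GGZG[GG]GG[ZZG[GG]GG[ZG[GG]GGZG[GG]GG]ZG[GG]GGZG[GG]GGZZG[GG]GG[ZG[GG]GGZG[GG]GG]ZG[GG]GGZG[GG]GG]ZZG[GG]GG[ZG[GG]GGZG[GG]GG]ZG[GG]GGZG[GG]GGZZG[GG]GG[ZG[GG]GGZG[GG]GG]ZG[GG]GGZG[GG]GG


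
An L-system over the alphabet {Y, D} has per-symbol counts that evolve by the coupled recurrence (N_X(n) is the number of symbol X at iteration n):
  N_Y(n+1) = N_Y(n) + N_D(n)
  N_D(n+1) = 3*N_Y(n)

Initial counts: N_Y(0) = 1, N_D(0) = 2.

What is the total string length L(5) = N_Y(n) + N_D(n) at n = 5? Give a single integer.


Step 0: N_Y=1, N_D=2, L=3
Step 1: N_Y=3, N_D=3, L=6
Step 2: N_Y=6, N_D=9, L=15
Step 3: N_Y=15, N_D=18, L=33
Step 4: N_Y=33, N_D=45, L=78
Step 5: N_Y=78, N_D=99, L=177

Answer: 177


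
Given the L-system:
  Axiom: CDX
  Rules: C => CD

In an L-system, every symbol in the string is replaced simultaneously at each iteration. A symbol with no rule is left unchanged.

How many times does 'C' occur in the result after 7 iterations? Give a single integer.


Answer: 1

Derivation:
Step 0: CDX  (1 'C')
Step 1: CDDX  (1 'C')
Step 2: CDDDX  (1 'C')
Step 3: CDDDDX  (1 'C')
Step 4: CDDDDDX  (1 'C')
Step 5: CDDDDDDX  (1 'C')
Step 6: CDDDDDDDX  (1 'C')
Step 7: CDDDDDDDDX  (1 'C')


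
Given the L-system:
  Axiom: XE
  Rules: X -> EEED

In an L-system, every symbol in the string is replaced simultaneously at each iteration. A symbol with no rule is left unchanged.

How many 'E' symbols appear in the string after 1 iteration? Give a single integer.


Answer: 4

Derivation:
Step 0: XE  (1 'E')
Step 1: EEEDE  (4 'E')


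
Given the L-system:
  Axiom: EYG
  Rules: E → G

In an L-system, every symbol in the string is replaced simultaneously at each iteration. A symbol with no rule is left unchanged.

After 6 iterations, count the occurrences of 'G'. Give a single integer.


Answer: 2

Derivation:
Step 0: EYG  (1 'G')
Step 1: GYG  (2 'G')
Step 2: GYG  (2 'G')
Step 3: GYG  (2 'G')
Step 4: GYG  (2 'G')
Step 5: GYG  (2 'G')
Step 6: GYG  (2 'G')


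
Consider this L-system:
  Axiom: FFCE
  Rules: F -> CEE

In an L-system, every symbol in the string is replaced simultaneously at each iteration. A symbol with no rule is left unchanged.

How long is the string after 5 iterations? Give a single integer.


Answer: 8

Derivation:
Step 0: length = 4
Step 1: length = 8
Step 2: length = 8
Step 3: length = 8
Step 4: length = 8
Step 5: length = 8


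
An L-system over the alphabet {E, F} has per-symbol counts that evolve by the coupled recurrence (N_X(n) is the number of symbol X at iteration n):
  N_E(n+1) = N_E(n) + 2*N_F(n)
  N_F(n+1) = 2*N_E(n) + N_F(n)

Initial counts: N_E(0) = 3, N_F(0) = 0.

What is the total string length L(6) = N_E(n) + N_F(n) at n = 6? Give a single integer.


Answer: 2187

Derivation:
Step 0: N_E=3, N_F=0, L=3
Step 1: N_E=3, N_F=6, L=9
Step 2: N_E=15, N_F=12, L=27
Step 3: N_E=39, N_F=42, L=81
Step 4: N_E=123, N_F=120, L=243
Step 5: N_E=363, N_F=366, L=729
Step 6: N_E=1095, N_F=1092, L=2187


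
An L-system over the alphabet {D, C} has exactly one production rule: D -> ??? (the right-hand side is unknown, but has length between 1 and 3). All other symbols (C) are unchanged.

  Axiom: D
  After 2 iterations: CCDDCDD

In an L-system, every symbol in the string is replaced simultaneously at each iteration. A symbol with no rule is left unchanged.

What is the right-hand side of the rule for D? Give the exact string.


Answer: CDD

Derivation:
Trying D -> CDD:
  Step 0: D
  Step 1: CDD
  Step 2: CCDDCDD
Matches the given result.


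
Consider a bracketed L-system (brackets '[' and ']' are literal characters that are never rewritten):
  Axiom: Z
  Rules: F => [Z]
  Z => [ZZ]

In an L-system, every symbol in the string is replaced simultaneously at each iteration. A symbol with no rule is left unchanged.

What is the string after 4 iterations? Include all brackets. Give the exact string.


Answer: [[[[ZZ][ZZ]][[ZZ][ZZ]]][[[ZZ][ZZ]][[ZZ][ZZ]]]]

Derivation:
Step 0: Z
Step 1: [ZZ]
Step 2: [[ZZ][ZZ]]
Step 3: [[[ZZ][ZZ]][[ZZ][ZZ]]]
Step 4: [[[[ZZ][ZZ]][[ZZ][ZZ]]][[[ZZ][ZZ]][[ZZ][ZZ]]]]


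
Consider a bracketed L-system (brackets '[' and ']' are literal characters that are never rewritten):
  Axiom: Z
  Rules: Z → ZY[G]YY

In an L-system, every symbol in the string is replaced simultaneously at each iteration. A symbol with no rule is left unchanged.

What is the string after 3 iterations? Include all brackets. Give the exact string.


Answer: ZY[G]YYY[G]YYY[G]YY

Derivation:
Step 0: Z
Step 1: ZY[G]YY
Step 2: ZY[G]YYY[G]YY
Step 3: ZY[G]YYY[G]YYY[G]YY


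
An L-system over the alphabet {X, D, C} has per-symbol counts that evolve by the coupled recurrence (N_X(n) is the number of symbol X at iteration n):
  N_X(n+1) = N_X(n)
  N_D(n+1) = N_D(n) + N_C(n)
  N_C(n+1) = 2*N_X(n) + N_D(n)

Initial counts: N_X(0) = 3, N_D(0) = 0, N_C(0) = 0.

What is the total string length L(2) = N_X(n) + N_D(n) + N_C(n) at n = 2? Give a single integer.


Answer: 15

Derivation:
Step 0: N_X=3, N_D=0, N_C=0, L=3
Step 1: N_X=3, N_D=0, N_C=6, L=9
Step 2: N_X=3, N_D=6, N_C=6, L=15


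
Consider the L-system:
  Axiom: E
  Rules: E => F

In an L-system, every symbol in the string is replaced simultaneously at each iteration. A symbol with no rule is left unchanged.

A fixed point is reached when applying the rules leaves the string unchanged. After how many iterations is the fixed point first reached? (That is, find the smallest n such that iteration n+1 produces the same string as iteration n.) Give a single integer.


Step 0: E
Step 1: F
Step 2: F  (unchanged — fixed point at step 1)

Answer: 1


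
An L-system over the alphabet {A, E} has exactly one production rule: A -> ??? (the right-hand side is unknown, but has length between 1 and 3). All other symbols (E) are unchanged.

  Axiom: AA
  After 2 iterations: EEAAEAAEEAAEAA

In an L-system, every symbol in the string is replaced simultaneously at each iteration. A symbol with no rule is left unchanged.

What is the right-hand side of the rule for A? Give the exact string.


Answer: EAA

Derivation:
Trying A -> EAA:
  Step 0: AA
  Step 1: EAAEAA
  Step 2: EEAAEAAEEAAEAA
Matches the given result.


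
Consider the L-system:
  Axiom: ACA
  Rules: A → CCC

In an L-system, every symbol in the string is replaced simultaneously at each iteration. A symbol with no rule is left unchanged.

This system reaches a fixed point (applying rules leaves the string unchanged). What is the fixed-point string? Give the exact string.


Answer: CCCCCCC

Derivation:
Step 0: ACA
Step 1: CCCCCCC
Step 2: CCCCCCC  (unchanged — fixed point at step 1)


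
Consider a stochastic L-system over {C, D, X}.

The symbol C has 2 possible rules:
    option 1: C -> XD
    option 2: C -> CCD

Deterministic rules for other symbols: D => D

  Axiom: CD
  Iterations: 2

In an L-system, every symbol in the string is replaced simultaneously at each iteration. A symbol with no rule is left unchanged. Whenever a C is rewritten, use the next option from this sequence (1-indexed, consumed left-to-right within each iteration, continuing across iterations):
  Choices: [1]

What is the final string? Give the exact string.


Step 0: CD
Step 1: XDD  (used choices [1])
Step 2: XDD  (used choices [])

Answer: XDD


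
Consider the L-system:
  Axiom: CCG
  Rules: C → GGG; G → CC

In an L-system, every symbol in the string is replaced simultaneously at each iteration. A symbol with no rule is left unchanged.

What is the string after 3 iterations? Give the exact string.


Answer: GGGGGGGGGGGGGGGGGGGGGGGGGGGGGGGGGGGGCCCCCCCCCCCC

Derivation:
Step 0: CCG
Step 1: GGGGGGCC
Step 2: CCCCCCCCCCCCGGGGGG
Step 3: GGGGGGGGGGGGGGGGGGGGGGGGGGGGGGGGGGGGCCCCCCCCCCCC


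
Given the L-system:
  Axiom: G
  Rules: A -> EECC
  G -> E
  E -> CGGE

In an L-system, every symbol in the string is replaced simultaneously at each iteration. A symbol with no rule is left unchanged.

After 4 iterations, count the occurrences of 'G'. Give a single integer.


Answer: 6

Derivation:
Step 0: G  (1 'G')
Step 1: E  (0 'G')
Step 2: CGGE  (2 'G')
Step 3: CEECGGE  (2 'G')
Step 4: CCGGECGGECEECGGE  (6 'G')


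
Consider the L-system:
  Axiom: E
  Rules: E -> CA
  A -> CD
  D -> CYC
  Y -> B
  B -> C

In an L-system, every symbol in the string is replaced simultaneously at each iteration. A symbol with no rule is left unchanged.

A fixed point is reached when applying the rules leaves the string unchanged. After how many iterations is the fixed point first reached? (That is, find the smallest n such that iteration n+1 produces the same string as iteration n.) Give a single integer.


Step 0: E
Step 1: CA
Step 2: CCD
Step 3: CCCYC
Step 4: CCCBC
Step 5: CCCCC
Step 6: CCCCC  (unchanged — fixed point at step 5)

Answer: 5


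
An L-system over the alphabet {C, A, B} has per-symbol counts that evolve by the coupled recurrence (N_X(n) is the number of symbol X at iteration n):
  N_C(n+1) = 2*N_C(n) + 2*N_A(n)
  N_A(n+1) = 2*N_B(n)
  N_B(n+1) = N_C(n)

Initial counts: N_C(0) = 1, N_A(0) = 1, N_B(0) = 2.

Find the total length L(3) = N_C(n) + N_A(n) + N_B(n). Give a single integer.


Step 0: N_C=1, N_A=1, N_B=2, L=4
Step 1: N_C=4, N_A=4, N_B=1, L=9
Step 2: N_C=16, N_A=2, N_B=4, L=22
Step 3: N_C=36, N_A=8, N_B=16, L=60

Answer: 60


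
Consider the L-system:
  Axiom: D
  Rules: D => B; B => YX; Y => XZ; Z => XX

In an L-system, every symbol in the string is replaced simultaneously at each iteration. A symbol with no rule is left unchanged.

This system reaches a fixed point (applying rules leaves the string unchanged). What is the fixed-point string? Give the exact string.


Answer: XXXX

Derivation:
Step 0: D
Step 1: B
Step 2: YX
Step 3: XZX
Step 4: XXXX
Step 5: XXXX  (unchanged — fixed point at step 4)


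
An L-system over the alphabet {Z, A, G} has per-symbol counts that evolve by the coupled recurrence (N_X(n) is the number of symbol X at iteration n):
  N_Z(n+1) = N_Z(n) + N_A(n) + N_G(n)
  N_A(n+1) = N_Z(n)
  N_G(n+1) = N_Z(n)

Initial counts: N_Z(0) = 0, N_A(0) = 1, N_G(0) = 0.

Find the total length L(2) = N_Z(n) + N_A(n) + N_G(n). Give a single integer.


Answer: 3

Derivation:
Step 0: N_Z=0, N_A=1, N_G=0, L=1
Step 1: N_Z=1, N_A=0, N_G=0, L=1
Step 2: N_Z=1, N_A=1, N_G=1, L=3


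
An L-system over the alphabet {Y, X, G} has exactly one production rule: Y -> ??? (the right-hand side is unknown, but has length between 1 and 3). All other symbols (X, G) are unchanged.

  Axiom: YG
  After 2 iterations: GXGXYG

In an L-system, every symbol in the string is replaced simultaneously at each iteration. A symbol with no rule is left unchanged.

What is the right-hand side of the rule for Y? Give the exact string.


Trying Y -> GXY:
  Step 0: YG
  Step 1: GXYG
  Step 2: GXGXYG
Matches the given result.

Answer: GXY


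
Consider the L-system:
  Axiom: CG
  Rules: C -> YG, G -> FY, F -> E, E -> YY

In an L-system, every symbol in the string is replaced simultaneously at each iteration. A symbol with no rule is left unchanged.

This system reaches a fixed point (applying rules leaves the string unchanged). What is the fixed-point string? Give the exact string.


Answer: YYYYYYY

Derivation:
Step 0: CG
Step 1: YGFY
Step 2: YFYEY
Step 3: YEYYYY
Step 4: YYYYYYY
Step 5: YYYYYYY  (unchanged — fixed point at step 4)


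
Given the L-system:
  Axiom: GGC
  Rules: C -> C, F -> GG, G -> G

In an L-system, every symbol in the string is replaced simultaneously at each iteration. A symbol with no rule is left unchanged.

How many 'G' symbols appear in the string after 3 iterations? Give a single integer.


Step 0: GGC  (2 'G')
Step 1: GGC  (2 'G')
Step 2: GGC  (2 'G')
Step 3: GGC  (2 'G')

Answer: 2


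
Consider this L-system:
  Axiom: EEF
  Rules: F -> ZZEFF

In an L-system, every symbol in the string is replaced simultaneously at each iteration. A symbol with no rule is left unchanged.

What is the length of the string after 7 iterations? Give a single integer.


Answer: 511

Derivation:
Step 0: length = 3
Step 1: length = 7
Step 2: length = 15
Step 3: length = 31
Step 4: length = 63
Step 5: length = 127
Step 6: length = 255
Step 7: length = 511


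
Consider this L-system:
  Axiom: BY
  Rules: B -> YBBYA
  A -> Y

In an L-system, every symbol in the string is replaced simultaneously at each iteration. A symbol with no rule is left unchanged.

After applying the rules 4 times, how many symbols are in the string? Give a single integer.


Step 0: length = 2
Step 1: length = 6
Step 2: length = 14
Step 3: length = 30
Step 4: length = 62

Answer: 62


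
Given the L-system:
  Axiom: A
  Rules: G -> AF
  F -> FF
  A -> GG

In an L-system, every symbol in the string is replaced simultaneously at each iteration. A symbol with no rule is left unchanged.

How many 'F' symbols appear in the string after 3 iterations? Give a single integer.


Answer: 4

Derivation:
Step 0: A  (0 'F')
Step 1: GG  (0 'F')
Step 2: AFAF  (2 'F')
Step 3: GGFFGGFF  (4 'F')


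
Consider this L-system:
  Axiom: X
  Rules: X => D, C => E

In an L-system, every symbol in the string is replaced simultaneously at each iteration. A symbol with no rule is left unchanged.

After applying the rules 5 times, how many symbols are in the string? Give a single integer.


Answer: 1

Derivation:
Step 0: length = 1
Step 1: length = 1
Step 2: length = 1
Step 3: length = 1
Step 4: length = 1
Step 5: length = 1


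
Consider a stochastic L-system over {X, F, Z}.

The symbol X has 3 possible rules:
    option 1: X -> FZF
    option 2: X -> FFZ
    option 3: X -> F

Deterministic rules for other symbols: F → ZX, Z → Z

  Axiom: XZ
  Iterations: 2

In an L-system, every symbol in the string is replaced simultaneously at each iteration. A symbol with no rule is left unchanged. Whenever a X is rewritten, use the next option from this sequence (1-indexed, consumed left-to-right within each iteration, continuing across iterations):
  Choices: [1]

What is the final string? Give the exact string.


Step 0: XZ
Step 1: FZFZ  (used choices [1])
Step 2: ZXZZXZ  (used choices [])

Answer: ZXZZXZ


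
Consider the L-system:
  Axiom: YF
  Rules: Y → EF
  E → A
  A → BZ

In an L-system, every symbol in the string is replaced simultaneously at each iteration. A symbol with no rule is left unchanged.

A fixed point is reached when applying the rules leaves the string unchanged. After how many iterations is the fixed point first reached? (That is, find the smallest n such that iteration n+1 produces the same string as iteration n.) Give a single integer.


Answer: 3

Derivation:
Step 0: YF
Step 1: EFF
Step 2: AFF
Step 3: BZFF
Step 4: BZFF  (unchanged — fixed point at step 3)


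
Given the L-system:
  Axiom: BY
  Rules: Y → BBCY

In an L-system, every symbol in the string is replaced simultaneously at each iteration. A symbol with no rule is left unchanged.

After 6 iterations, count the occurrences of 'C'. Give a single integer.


Answer: 6

Derivation:
Step 0: BY  (0 'C')
Step 1: BBBCY  (1 'C')
Step 2: BBBCBBCY  (2 'C')
Step 3: BBBCBBCBBCY  (3 'C')
Step 4: BBBCBBCBBCBBCY  (4 'C')
Step 5: BBBCBBCBBCBBCBBCY  (5 'C')
Step 6: BBBCBBCBBCBBCBBCBBCY  (6 'C')


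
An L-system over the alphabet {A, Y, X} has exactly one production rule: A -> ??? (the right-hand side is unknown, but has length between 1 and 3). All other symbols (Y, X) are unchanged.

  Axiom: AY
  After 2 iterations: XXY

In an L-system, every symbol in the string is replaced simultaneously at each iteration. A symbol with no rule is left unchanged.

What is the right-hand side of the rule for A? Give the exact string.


Trying A -> XX:
  Step 0: AY
  Step 1: XXY
  Step 2: XXY
Matches the given result.

Answer: XX


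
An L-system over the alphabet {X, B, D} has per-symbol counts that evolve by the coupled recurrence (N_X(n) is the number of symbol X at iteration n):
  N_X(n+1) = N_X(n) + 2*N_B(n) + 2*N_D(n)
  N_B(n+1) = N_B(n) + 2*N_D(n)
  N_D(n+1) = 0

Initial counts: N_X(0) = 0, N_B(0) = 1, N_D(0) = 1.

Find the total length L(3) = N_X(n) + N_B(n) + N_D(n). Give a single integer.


Answer: 19

Derivation:
Step 0: N_X=0, N_B=1, N_D=1, L=2
Step 1: N_X=4, N_B=3, N_D=0, L=7
Step 2: N_X=10, N_B=3, N_D=0, L=13
Step 3: N_X=16, N_B=3, N_D=0, L=19


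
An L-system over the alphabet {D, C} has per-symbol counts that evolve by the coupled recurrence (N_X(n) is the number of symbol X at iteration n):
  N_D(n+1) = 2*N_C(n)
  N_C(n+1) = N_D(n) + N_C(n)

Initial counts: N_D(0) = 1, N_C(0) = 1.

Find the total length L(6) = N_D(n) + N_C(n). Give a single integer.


Answer: 128

Derivation:
Step 0: N_D=1, N_C=1, L=2
Step 1: N_D=2, N_C=2, L=4
Step 2: N_D=4, N_C=4, L=8
Step 3: N_D=8, N_C=8, L=16
Step 4: N_D=16, N_C=16, L=32
Step 5: N_D=32, N_C=32, L=64
Step 6: N_D=64, N_C=64, L=128


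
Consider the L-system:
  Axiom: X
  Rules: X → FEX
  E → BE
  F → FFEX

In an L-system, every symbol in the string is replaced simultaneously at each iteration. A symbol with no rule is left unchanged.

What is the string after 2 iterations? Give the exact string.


Answer: FFEXBEFEX

Derivation:
Step 0: X
Step 1: FEX
Step 2: FFEXBEFEX
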